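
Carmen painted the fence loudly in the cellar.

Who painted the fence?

'Carmen' marks the agent of the painting event.

Carmen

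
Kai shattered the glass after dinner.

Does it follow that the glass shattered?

'Kai shattered the glass' is the causative; it entails the inchoative 'the glass shattered'.

yes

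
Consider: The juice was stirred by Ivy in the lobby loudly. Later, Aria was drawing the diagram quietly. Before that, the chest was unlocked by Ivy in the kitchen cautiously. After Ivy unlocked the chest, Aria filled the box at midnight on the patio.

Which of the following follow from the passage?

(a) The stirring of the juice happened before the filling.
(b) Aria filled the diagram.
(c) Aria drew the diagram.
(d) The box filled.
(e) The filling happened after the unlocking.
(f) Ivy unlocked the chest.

(a) Not entailed — the narrative doesn't order the stirring relative to the filling.
(b) Not entailed — Aria filled the box, not the diagram; the diagram belongs to the drawing event.
(c) Not entailed — 'was drawing' is progressive on an accomplishment; it does not entail the completed 'drew'.
(d) Entailed — 'Aria filled the box' is causative; it entails the inchoative 'the box filled'.
(e) Entailed — the narrative places the unlocking before the filling.
(f) Entailed — the original entails any weakening of itself; this just drops 'cautiously', 'in the kitchen'.

(d), (e), (f)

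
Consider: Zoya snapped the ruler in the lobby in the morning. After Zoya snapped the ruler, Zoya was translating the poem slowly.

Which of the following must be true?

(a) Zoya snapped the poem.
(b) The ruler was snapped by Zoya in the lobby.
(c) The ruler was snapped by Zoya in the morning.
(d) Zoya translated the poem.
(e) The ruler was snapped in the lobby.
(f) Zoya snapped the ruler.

(a) Not entailed — Zoya snapped the ruler, not the poem; the poem belongs to the translating event.
(b) Entailed — dropping 'in the morning' leaves a sub-description the original still satisfies.
(c) Entailed — this follows by dropping conjuncts from the snapping event's description.
(d) Not entailed — 'was translating' is progressive on an accomplishment; it does not entail the completed 'translated'.
(e) Entailed — dropping 'in the morning' and generalizing the agent leaves a sub-description the original still satisfies.
(f) Entailed — dropping 'in the morning', 'in the lobby' leaves a sub-description the original still satisfies.

(b), (c), (e), (f)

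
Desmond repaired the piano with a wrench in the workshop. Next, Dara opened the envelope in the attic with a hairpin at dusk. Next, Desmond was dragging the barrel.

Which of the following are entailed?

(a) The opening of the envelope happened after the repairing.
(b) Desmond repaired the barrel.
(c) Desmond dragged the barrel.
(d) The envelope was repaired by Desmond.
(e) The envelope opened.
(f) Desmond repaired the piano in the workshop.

(a) Entailed — the narrative places the repairing before the opening.
(b) Not entailed — Desmond repaired the piano, not the barrel; the barrel belongs to the dragging event.
(c) Entailed — 'drag' is an activity; 'was dragging' entails that some dragging happened, so 'dragged' holds.
(d) Not entailed — Desmond repaired the piano, not the envelope; the envelope belongs to the opening event.
(e) Entailed — 'Dara opened the envelope' is causative; it entails the inchoative 'the envelope opened'.
(f) Entailed — this follows by dropping conjuncts from the repairing event's description.

(a), (c), (e), (f)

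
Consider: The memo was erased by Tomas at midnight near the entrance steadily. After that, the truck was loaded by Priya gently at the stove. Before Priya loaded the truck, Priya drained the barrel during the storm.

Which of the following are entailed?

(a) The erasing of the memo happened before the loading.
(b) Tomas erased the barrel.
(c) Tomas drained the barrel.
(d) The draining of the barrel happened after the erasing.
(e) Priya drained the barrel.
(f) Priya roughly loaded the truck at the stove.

(a), (e)

(a) Entailed — the narrative places the erasing before the loading.
(b) Not entailed — Tomas erased the memo, not the barrel; the barrel belongs to the draining event.
(c) Not entailed — the passage has Priya draining the barrel, not Tomas.
(d) Not entailed — the narrative doesn't order the erasing relative to the draining.
(e) Entailed — this follows by dropping conjuncts from the draining event's description.
(f) Not entailed — 'roughly' adds a manner not in (and inconsistent with) the original.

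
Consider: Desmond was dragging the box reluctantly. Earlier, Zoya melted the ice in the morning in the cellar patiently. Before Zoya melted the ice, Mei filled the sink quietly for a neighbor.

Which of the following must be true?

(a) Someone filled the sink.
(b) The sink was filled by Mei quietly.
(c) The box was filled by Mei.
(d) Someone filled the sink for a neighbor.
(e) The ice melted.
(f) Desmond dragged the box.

(a) Entailed — this follows by dropping conjuncts from the filling event's description.
(b) Entailed — dropping 'for a neighbor' leaves a sub-description the original still satisfies.
(c) Not entailed — Mei filled the sink, not the box; the box belongs to the dragging event.
(d) Entailed — every conjunct here is already in the original filling event.
(e) Entailed — 'Zoya melted the ice' is causative; it entails the inchoative 'the ice melted'.
(f) Entailed — 'drag' is an activity; 'was dragging' entails that some dragging happened, so 'dragged' holds.

(a), (b), (d), (e), (f)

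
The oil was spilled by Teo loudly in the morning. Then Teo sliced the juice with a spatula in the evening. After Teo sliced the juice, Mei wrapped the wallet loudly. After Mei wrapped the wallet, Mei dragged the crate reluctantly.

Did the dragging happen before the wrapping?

The narrative orders the wrapping before the dragging.

no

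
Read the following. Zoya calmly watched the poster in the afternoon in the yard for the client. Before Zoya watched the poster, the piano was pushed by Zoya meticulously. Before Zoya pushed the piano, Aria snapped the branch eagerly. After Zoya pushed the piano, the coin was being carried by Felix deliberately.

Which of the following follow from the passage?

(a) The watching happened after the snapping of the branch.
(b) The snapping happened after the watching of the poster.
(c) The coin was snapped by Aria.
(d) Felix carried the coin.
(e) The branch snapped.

(a), (d), (e)

(a) Entailed — the narrative places the snapping before the watching.
(b) Not entailed — the narrative places the snapping before the watching, not after.
(c) Not entailed — Aria snapped the branch, not the coin; the coin belongs to the carrying event.
(d) Entailed — 'carry' is an activity; 'was carrying' entails that some carrying happened, so 'carried' holds.
(e) Entailed — 'Aria snapped the branch' is causative; it entails the inchoative 'the branch snapped'.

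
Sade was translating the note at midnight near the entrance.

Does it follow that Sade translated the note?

no

'was translating' is progressive; for an accomplishment like 'translate the note', it doesn't entail completion.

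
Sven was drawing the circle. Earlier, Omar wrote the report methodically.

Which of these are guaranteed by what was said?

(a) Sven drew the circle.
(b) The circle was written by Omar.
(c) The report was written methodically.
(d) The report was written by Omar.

(c), (d)

(a) Not entailed — 'was drawing' is progressive on an accomplishment; it does not entail the completed 'drew'.
(b) Not entailed — Omar wrote the report, not the circle; the circle belongs to the drawing event.
(c) Entailed — generalizing the agent leaves a sub-description the original still satisfies.
(d) Entailed — every conjunct here is already in the original writing event.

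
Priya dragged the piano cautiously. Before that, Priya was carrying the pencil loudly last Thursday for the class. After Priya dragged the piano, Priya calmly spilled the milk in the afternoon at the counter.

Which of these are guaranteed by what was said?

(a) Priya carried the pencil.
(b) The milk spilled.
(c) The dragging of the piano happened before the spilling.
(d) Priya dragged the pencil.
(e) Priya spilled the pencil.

(a), (b), (c)

(a) Entailed — 'carry' is an activity; 'was carrying' entails that some carrying happened, so 'carried' holds.
(b) Entailed — 'Priya spilled the milk' is causative; it entails the inchoative 'the milk spilled'.
(c) Entailed — the narrative places the dragging before the spilling.
(d) Not entailed — Priya dragged the piano, not the pencil; the pencil belongs to the carrying event.
(e) Not entailed — Priya spilled the milk, not the pencil; the pencil belongs to the carrying event.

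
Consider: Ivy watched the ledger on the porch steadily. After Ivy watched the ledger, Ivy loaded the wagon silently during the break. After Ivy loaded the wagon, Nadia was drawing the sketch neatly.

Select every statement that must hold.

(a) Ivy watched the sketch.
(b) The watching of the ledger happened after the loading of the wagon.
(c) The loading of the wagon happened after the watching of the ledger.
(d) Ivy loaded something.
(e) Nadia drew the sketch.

(c), (d)

(a) Not entailed — Ivy watched the ledger, not the sketch; the sketch belongs to the drawing event.
(b) Not entailed — the narrative places the watching before the loading, not after.
(c) Entailed — the narrative places the watching before the loading.
(d) Entailed — the original entails any weakening of itself; this just drops 'during the break', 'silently' and generalizes the patient.
(e) Not entailed — 'was drawing' is progressive on an accomplishment; it does not entail the completed 'drew'.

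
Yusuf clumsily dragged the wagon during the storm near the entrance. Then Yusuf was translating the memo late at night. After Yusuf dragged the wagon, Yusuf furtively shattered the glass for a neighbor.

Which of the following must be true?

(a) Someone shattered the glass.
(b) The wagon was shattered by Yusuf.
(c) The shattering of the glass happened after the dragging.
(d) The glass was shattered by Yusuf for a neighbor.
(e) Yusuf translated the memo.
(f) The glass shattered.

(a) Entailed — every conjunct here is already in the original shattering event.
(b) Not entailed — Yusuf shattered the glass, not the wagon; the wagon belongs to the dragging event.
(c) Entailed — the narrative places the dragging before the shattering.
(d) Entailed — every conjunct here is already in the original shattering event.
(e) Not entailed — 'was translating' is progressive on an accomplishment; it does not entail the completed 'translated'.
(f) Entailed — 'Yusuf shattered the glass' is causative; it entails the inchoative 'the glass shattered'.

(a), (c), (d), (f)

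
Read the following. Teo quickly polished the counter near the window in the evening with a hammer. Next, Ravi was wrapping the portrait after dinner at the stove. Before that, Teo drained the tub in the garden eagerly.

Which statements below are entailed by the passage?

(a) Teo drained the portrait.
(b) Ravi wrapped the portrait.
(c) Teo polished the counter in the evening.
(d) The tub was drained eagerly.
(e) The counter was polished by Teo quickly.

(a) Not entailed — Teo drained the tub, not the portrait; the portrait belongs to the wrapping event.
(b) Not entailed — 'was wrapping' is progressive on an accomplishment; it does not entail the completed 'wrapped'.
(c) Entailed — this follows by dropping conjuncts from the polishing event's description.
(d) Entailed — this follows by dropping conjuncts from the draining event's description.
(e) Entailed — this follows by dropping conjuncts from the polishing event's description.

(c), (d), (e)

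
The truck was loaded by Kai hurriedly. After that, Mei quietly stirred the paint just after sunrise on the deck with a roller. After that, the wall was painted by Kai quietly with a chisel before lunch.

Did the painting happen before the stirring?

The narrative orders the stirring before the painting.

no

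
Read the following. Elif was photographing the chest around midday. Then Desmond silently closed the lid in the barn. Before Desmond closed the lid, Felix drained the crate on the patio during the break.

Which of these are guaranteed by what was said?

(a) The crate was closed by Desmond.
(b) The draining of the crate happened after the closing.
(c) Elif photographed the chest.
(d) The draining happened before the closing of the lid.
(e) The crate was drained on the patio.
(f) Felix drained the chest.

(d), (e)

(a) Not entailed — Desmond closed the lid, not the crate; the crate belongs to the draining event.
(b) Not entailed — the narrative places the draining before the closing, not after.
(c) Not entailed — 'was photographing' is progressive on an accomplishment; it does not entail the completed 'photographed'.
(d) Entailed — the narrative places the draining before the closing.
(e) Entailed — the original entails any weakening of itself; this just drops 'during the break' and generalizes the agent.
(f) Not entailed — Felix drained the crate, not the chest; the chest belongs to the photographing event.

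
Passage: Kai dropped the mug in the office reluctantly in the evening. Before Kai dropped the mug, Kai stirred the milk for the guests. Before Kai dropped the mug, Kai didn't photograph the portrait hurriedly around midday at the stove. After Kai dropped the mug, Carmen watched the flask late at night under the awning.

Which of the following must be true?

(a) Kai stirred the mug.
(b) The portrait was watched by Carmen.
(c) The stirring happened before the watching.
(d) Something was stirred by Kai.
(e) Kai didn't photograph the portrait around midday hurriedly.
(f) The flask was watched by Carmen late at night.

(a) Not entailed — Kai stirred the milk, not the mug; the mug belongs to the dropping event.
(b) Not entailed — Carmen watched the flask, not the portrait; the portrait belongs to the photographing event.
(c) Entailed — the narrative places the stirring before the watching.
(d) Entailed — this follows by dropping conjuncts from the stirring event's description.
(e) Not entailed — dropping 'at the stove' under negation is not valid — the original leaves open that Kai photographed the portrait some other way.
(f) Entailed — every conjunct here is already in the original watching event.

(c), (d), (f)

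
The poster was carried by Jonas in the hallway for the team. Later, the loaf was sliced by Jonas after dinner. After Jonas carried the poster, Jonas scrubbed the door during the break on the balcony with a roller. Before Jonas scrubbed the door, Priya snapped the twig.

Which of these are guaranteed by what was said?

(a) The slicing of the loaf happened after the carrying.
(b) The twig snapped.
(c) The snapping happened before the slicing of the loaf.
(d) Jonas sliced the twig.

(a) Entailed — the narrative places the carrying before the slicing.
(b) Entailed — 'Priya snapped the twig' is causative; it entails the inchoative 'the twig snapped'.
(c) Not entailed — the narrative doesn't order the snapping relative to the slicing.
(d) Not entailed — Jonas sliced the loaf, not the twig; the twig belongs to the snapping event.

(a), (b)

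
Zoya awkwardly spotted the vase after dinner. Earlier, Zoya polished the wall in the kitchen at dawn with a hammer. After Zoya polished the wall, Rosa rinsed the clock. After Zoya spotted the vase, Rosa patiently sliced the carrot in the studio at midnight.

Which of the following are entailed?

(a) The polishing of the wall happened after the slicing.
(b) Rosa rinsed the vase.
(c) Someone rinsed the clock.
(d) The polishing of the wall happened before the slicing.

(a) Not entailed — the narrative places the polishing before the slicing, not after.
(b) Not entailed — Rosa rinsed the clock, not the vase; the vase belongs to the spotting event.
(c) Entailed — this follows by dropping conjuncts from the rinsing event's description.
(d) Entailed — the narrative places the polishing before the slicing.

(c), (d)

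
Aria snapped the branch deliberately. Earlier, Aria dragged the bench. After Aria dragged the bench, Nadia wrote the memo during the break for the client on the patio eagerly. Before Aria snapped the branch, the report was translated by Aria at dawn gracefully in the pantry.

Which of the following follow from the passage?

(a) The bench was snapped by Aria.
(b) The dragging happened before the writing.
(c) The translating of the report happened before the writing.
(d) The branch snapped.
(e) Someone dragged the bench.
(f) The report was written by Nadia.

(b), (d), (e)

(a) Not entailed — Aria snapped the branch, not the bench; the bench belongs to the dragging event.
(b) Entailed — the narrative places the dragging before the writing.
(c) Not entailed — the narrative doesn't order the translating relative to the writing.
(d) Entailed — 'Aria snapped the branch' is causative; it entails the inchoative 'the branch snapped'.
(e) Entailed — generalizing the agent leaves a sub-description the original still satisfies.
(f) Not entailed — Nadia wrote the memo, not the report; the report belongs to the translating event.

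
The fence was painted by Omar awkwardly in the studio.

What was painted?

the fence

'the fence' marks the patient of the painting event.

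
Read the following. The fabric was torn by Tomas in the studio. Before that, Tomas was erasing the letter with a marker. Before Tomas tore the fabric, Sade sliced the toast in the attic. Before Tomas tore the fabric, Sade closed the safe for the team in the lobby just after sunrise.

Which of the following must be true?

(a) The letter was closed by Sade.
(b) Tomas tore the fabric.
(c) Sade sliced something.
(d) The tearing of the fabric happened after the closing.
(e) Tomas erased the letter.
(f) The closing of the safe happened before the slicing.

(b), (c), (d)

(a) Not entailed — Sade closed the safe, not the letter; the letter belongs to the erasing event.
(b) Entailed — every conjunct here is already in the original tearing event.
(c) Entailed — every conjunct here is already in the original slicing event.
(d) Entailed — the narrative places the closing before the tearing.
(e) Not entailed — 'was erasing' is progressive on an accomplishment; it does not entail the completed 'erased'.
(f) Not entailed — the narrative doesn't order the closing relative to the slicing.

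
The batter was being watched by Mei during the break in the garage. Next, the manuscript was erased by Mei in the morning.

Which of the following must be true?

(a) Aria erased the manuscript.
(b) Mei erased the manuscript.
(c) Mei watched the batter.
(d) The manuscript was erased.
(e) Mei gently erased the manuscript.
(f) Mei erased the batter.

(a) Not entailed — the passage has Mei erasing the manuscript, not Aria.
(b) Entailed — every conjunct here is already in the original erasing event.
(c) Entailed — 'watch' is an activity; 'was watching' entails that some watching happened, so 'watched' holds.
(d) Entailed — this follows by dropping conjuncts from the erasing event's description.
(e) Not entailed — 'gently' adds information not in the original event.
(f) Not entailed — Mei erased the manuscript, not the batter; the batter belongs to the watching event.

(b), (c), (d)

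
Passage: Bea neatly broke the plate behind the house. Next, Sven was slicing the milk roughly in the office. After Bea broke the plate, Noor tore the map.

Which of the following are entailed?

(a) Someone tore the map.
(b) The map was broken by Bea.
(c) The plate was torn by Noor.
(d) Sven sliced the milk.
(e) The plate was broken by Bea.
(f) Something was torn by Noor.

(a), (e), (f)

(a) Entailed — the original entails any weakening of itself; this just generalizes the agent.
(b) Not entailed — Bea broke the plate, not the map; the map belongs to the tearing event.
(c) Not entailed — Noor tore the map, not the plate; the plate belongs to the breaking event.
(d) Not entailed — 'was slicing' is progressive on an accomplishment; it does not entail the completed 'sliced'.
(e) Entailed — dropping 'neatly', 'behind the house' leaves a sub-description the original still satisfies.
(f) Entailed — this follows by dropping conjuncts from the tearing event's description.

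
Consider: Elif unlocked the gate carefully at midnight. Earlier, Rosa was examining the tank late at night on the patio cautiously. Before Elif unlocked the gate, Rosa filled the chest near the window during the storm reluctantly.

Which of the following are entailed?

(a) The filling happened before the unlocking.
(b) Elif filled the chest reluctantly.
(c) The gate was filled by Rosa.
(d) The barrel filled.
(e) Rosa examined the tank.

(a), (e)

(a) Entailed — the narrative places the filling before the unlocking.
(b) Not entailed — the passage has Rosa filling the chest, not Elif.
(c) Not entailed — Rosa filled the chest, not the gate; the gate belongs to the unlocking event.
(d) Not entailed — the chest is what filled, not the barrel.
(e) Entailed — 'examine' is an activity; 'was examining' entails that some examining happened, so 'examined' holds.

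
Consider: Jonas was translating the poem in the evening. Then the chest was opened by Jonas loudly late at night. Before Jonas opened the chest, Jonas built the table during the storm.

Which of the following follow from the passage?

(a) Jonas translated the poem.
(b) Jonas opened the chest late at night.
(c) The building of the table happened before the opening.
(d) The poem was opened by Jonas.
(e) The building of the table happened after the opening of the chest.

(a) Not entailed — 'was translating' is progressive on an accomplishment; it does not entail the completed 'translated'.
(b) Entailed — this follows by dropping conjuncts from the opening event's description.
(c) Entailed — the narrative places the building before the opening.
(d) Not entailed — Jonas opened the chest, not the poem; the poem belongs to the translating event.
(e) Not entailed — the narrative places the building before the opening, not after.

(b), (c)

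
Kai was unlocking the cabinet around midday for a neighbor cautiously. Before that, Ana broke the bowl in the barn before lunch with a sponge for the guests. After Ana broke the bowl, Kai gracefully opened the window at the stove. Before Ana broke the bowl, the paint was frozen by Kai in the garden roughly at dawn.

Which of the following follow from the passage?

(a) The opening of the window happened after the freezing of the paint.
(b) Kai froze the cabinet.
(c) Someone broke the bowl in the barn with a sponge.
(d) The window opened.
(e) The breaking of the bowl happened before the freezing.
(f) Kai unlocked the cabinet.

(a) Entailed — the narrative places the freezing before the opening.
(b) Not entailed — Kai froze the paint, not the cabinet; the cabinet belongs to the unlocking event.
(c) Entailed — every conjunct here is already in the original breaking event.
(d) Entailed — 'Kai opened the window' is causative; it entails the inchoative 'the window opened'.
(e) Not entailed — the narrative places the freezing before the breaking, not after.
(f) Not entailed — 'was unlocking' is progressive on an accomplishment; it does not entail the completed 'unlocked'.

(a), (c), (d)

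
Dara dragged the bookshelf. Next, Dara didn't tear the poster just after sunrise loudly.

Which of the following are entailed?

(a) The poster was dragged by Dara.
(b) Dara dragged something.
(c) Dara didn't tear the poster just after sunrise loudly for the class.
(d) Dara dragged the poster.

(a) Not entailed — Dara dragged the bookshelf, not the poster; the poster belongs to the tearing event.
(b) Entailed — the original entails any weakening of itself; this just generalizes the patient.
(c) Entailed — under negation, adding a further restriction is entailed: if no such tearing event occurred, none occurred for the class either.
(d) Not entailed — Dara dragged the bookshelf, not the poster; the poster belongs to the tearing event.

(b), (c)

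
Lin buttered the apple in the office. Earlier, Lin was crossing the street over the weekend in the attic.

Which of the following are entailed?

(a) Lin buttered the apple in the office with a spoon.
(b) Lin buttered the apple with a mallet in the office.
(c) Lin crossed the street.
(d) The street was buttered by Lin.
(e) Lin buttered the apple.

(e)

(a) Not entailed — 'with a spoon' adds information not in the original event.
(b) Not entailed — 'with a mallet' adds information not in the original event.
(c) Not entailed — 'was crossing' is progressive on an accomplishment; it does not entail the completed 'crossed'.
(d) Not entailed — Lin buttered the apple, not the street; the street belongs to the crossing event.
(e) Entailed — every conjunct here is already in the original buttering event.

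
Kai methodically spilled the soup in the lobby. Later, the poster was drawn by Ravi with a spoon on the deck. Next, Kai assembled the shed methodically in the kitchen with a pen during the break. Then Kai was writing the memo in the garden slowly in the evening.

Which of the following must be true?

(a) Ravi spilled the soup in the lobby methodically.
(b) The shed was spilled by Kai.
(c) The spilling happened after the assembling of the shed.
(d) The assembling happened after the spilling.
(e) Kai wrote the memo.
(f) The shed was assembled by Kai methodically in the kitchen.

(a) Not entailed — the passage has Kai spilling the soup, not Ravi.
(b) Not entailed — Kai spilled the soup, not the shed; the shed belongs to the assembling event.
(c) Not entailed — the narrative places the spilling before the assembling, not after.
(d) Entailed — the narrative places the spilling before the assembling.
(e) Not entailed — 'was writing' is progressive on an accomplishment; it does not entail the completed 'wrote'.
(f) Entailed — dropping 'with a pen', 'during the break' leaves a sub-description the original still satisfies.

(d), (f)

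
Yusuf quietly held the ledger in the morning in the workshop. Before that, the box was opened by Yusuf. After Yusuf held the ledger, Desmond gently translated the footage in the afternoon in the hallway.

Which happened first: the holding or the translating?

the holding

The connectives place the holding before the translating.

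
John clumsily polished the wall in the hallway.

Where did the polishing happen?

in the hallway

'in the hallway' marks the location of the polishing event.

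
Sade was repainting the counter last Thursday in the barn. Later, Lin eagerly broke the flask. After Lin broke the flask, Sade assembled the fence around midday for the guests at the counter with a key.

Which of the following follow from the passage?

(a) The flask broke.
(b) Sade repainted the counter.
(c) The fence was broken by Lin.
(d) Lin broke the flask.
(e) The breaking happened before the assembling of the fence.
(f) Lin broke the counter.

(a), (d), (e)

(a) Entailed — 'Lin broke the flask' is causative; it entails the inchoative 'the flask broke'.
(b) Not entailed — 'was repainting' is progressive on an accomplishment; it does not entail the completed 'repainted'.
(c) Not entailed — Lin broke the flask, not the fence; the fence belongs to the assembling event.
(d) Entailed — this follows by dropping conjuncts from the breaking event's description.
(e) Entailed — the narrative places the breaking before the assembling.
(f) Not entailed — Lin broke the flask, not the counter; the counter belongs to the repainting event.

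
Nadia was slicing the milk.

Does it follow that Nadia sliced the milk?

'was slicing' is progressive; for an accomplishment like 'slice the milk', it doesn't entail completion.

no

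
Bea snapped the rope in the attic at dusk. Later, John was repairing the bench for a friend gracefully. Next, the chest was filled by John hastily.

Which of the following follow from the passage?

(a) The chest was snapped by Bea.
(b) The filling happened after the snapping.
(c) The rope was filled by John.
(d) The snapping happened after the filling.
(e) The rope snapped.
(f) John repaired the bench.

(a) Not entailed — Bea snapped the rope, not the chest; the chest belongs to the filling event.
(b) Entailed — the narrative places the snapping before the filling.
(c) Not entailed — John filled the chest, not the rope; the rope belongs to the snapping event.
(d) Not entailed — the narrative places the snapping before the filling, not after.
(e) Entailed — 'Bea snapped the rope' is causative; it entails the inchoative 'the rope snapped'.
(f) Not entailed — 'was repairing' is progressive on an accomplishment; it does not entail the completed 'repaired'.

(b), (e)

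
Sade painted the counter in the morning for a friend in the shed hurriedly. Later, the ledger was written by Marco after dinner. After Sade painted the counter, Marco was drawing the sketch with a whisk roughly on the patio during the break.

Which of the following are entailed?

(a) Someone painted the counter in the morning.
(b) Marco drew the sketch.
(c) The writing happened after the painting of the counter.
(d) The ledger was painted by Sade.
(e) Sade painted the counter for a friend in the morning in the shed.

(a), (c), (e)

(a) Entailed — the original entails any weakening of itself; this just drops 'in the shed', 'hurriedly', 'for a friend' and generalizes the agent.
(b) Not entailed — 'was drawing' is progressive on an accomplishment; it does not entail the completed 'drew'.
(c) Entailed — the narrative places the painting before the writing.
(d) Not entailed — Sade painted the counter, not the ledger; the ledger belongs to the writing event.
(e) Entailed — every conjunct here is already in the original painting event.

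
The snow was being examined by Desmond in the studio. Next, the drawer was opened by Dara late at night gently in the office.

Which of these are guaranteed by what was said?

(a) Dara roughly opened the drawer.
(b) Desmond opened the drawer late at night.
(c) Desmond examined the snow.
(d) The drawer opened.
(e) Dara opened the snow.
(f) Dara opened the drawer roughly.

(a) Not entailed — 'roughly' adds a manner not in (and inconsistent with) the original.
(b) Not entailed — the passage has Dara opening the drawer, not Desmond.
(c) Entailed — 'examine' is an activity; 'was examining' entails that some examining happened, so 'examined' holds.
(d) Entailed — 'Dara opened the drawer' is causative; it entails the inchoative 'the drawer opened'.
(e) Not entailed — Dara opened the drawer, not the snow; the snow belongs to the examining event.
(f) Not entailed — 'roughly' adds a manner not in (and inconsistent with) the original.

(c), (d)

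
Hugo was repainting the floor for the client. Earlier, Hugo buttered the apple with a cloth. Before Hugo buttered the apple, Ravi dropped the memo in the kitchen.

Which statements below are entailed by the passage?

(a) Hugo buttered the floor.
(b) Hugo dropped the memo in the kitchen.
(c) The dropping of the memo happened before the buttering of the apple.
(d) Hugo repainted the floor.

(a) Not entailed — Hugo buttered the apple, not the floor; the floor belongs to the repainting event.
(b) Not entailed — the passage has Ravi dropping the memo, not Hugo.
(c) Entailed — the narrative places the dropping before the buttering.
(d) Not entailed — 'was repainting' is progressive on an accomplishment; it does not entail the completed 'repainted'.

(c)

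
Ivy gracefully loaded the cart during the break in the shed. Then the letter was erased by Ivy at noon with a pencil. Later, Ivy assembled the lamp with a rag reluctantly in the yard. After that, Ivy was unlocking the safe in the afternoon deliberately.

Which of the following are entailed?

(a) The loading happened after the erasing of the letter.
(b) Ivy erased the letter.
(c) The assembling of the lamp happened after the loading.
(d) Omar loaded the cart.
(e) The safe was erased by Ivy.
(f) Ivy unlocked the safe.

(a) Not entailed — the narrative places the loading before the erasing, not after.
(b) Entailed — the original entails any weakening of itself; this just drops 'with a pencil', 'at noon'.
(c) Entailed — the narrative places the loading before the assembling.
(d) Not entailed — the passage has Ivy loading the cart, not Omar.
(e) Not entailed — Ivy erased the letter, not the safe; the safe belongs to the unlocking event.
(f) Not entailed — 'was unlocking' is progressive on an accomplishment; it does not entail the completed 'unlocked'.

(b), (c)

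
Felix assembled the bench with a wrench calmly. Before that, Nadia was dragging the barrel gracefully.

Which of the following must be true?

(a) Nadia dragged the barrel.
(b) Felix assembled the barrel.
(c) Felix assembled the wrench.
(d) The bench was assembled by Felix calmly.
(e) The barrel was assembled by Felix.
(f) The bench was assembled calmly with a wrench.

(a), (d), (f)

(a) Entailed — 'drag' is an activity; 'was dragging' entails that some dragging happened, so 'dragged' holds.
(b) Not entailed — Felix assembled the bench, not the barrel; the barrel belongs to the dragging event.
(c) Not entailed — the wrench is the instrument, not what was assembled.
(d) Entailed — every conjunct here is already in the original assembling event.
(e) Not entailed — Felix assembled the bench, not the barrel; the barrel belongs to the dragging event.
(f) Entailed — generalizing the agent leaves a sub-description the original still satisfies.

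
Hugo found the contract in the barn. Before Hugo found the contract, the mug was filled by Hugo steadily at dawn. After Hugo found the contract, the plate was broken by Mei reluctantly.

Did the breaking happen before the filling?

no

The narrative orders the filling before the breaking.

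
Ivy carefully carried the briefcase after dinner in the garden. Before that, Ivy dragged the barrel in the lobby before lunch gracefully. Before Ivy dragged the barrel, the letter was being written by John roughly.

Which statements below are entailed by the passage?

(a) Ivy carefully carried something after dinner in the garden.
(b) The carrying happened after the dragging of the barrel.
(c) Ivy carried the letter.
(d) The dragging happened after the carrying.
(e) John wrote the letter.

(a) Entailed — this follows by dropping conjuncts from the carrying event's description.
(b) Entailed — the narrative places the dragging before the carrying.
(c) Not entailed — Ivy carried the briefcase, not the letter; the letter belongs to the writing event.
(d) Not entailed — the narrative places the dragging before the carrying, not after.
(e) Not entailed — 'was writing' is progressive on an accomplishment; it does not entail the completed 'wrote'.

(a), (b)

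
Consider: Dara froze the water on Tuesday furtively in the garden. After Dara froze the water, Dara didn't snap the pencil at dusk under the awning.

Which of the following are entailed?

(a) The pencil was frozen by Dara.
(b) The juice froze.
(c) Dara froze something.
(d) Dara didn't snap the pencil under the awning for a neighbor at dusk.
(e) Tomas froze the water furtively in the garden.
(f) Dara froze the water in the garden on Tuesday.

(c), (d), (f)

(a) Not entailed — Dara froze the water, not the pencil; the pencil belongs to the snapping event.
(b) Not entailed — the water is what froze, not the juice.
(c) Entailed — dropping 'in the garden', 'on Tuesday', 'furtively' and generalizing the patient leaves a sub-description the original still satisfies.
(d) Entailed — under negation, adding a further restriction is entailed: if no such snapping event occurred, none occurred for a neighbor either.
(e) Not entailed — the passage has Dara freezing the water, not Tomas.
(f) Entailed — every conjunct here is already in the original freezing event.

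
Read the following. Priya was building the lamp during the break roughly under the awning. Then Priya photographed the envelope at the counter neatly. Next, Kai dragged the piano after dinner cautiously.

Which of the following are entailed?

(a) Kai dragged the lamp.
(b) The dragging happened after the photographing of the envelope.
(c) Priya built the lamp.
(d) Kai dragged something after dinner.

(b), (d)

(a) Not entailed — Kai dragged the piano, not the lamp; the lamp belongs to the building event.
(b) Entailed — the narrative places the photographing before the dragging.
(c) Not entailed — 'was building' is progressive on an accomplishment; it does not entail the completed 'built'.
(d) Entailed — dropping 'cautiously' and generalizing the patient leaves a sub-description the original still satisfies.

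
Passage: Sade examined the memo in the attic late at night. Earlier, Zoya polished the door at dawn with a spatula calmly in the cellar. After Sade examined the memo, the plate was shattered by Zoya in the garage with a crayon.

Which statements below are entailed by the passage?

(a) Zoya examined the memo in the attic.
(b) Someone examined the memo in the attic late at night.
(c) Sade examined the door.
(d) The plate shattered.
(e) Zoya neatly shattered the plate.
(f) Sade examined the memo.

(b), (d), (f)

(a) Not entailed — the passage has Sade examining the memo, not Zoya.
(b) Entailed — this follows by dropping conjuncts from the examining event's description.
(c) Not entailed — Sade examined the memo, not the door; the door belongs to the polishing event.
(d) Entailed — 'Zoya shattered the plate' is causative; it entails the inchoative 'the plate shattered'.
(e) Not entailed — 'neatly' adds information not in the original event.
(f) Entailed — this follows by dropping conjuncts from the examining event's description.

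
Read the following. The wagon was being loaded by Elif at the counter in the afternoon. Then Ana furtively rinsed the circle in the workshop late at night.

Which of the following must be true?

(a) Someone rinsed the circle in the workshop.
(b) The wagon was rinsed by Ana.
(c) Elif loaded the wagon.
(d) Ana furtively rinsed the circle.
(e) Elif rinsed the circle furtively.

(a) Entailed — dropping 'furtively', 'late at night' and generalizing the agent leaves a sub-description the original still satisfies.
(b) Not entailed — Ana rinsed the circle, not the wagon; the wagon belongs to the loading event.
(c) Not entailed — 'was loading' is progressive on an accomplishment; it does not entail the completed 'loaded'.
(d) Entailed — this follows by dropping conjuncts from the rinsing event's description.
(e) Not entailed — the passage has Ana rinsing the circle, not Elif.

(a), (d)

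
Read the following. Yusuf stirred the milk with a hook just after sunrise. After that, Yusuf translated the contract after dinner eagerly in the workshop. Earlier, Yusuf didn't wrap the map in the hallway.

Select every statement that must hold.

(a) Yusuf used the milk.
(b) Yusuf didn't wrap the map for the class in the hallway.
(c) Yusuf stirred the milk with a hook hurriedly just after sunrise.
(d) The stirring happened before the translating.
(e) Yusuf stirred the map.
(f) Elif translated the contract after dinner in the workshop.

(a) Not entailed — the milk is the patient, not an instrument — Yusuf used a hook.
(b) Entailed — under negation, adding a further restriction is entailed: if no such wrapping event occurred, none occurred for the class either.
(c) Not entailed — 'hurriedly' adds information not in the original event.
(d) Entailed — the narrative places the stirring before the translating.
(e) Not entailed — Yusuf stirred the milk, not the map; the map belongs to the wrapping event.
(f) Not entailed — the passage has Yusuf translating the contract, not Elif.

(b), (d)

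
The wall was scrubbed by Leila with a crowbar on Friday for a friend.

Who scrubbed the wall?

'Leila' marks the agent of the scrubbing event.

Leila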